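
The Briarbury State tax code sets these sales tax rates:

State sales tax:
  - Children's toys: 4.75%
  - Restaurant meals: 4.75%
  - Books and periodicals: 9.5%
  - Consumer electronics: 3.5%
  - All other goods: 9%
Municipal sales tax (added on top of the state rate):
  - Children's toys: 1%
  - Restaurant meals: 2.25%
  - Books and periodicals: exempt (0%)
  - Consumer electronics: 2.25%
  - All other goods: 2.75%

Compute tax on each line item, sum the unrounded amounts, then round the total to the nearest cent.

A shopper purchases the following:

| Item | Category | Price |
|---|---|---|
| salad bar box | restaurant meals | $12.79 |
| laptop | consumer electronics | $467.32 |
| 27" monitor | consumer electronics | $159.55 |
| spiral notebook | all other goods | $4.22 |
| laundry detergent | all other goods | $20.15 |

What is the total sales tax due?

Salad bar box $12.79: restaurant meals → 4.75% + 2.25% municipal = 7% → $0.8953
Laptop $467.32: consumer electronics → 3.5% + 2.25% municipal = 5.75% → $26.8709
27" monitor $159.55: consumer electronics → 3.5% + 2.25% municipal = 5.75% → $9.174125
Spiral notebook $4.22: all other goods → 9% + 2.75% municipal = 11.75% → $0.49585
Laundry detergent $20.15: all other goods → 9% + 2.75% municipal = 11.75% → $2.367625
Unrounded tax sum = $39.8038 → $39.80

$39.80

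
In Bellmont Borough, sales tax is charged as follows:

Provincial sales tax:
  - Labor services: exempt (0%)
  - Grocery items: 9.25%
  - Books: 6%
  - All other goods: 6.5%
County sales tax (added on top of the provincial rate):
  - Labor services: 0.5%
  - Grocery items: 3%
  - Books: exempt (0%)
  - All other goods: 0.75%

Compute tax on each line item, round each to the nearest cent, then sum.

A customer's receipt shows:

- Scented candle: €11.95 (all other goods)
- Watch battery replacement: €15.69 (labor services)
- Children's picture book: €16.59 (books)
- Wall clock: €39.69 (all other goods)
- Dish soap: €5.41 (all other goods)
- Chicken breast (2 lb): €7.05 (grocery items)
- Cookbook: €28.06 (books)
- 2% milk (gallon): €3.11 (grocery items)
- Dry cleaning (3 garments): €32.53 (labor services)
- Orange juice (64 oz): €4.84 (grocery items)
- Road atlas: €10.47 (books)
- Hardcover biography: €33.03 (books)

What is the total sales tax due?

€11.50

Scented candle €11.95: all other goods → 6.5% + 0.75% county = 7.25% → €0.87
Watch battery replacement €15.69: labor services → 0% + 0.5% county = 0.5% → €0.08
Children's picture book €16.59: books → 6% + 0% county = 6% → €1.00
Wall clock €39.69: all other goods → 6.5% + 0.75% county = 7.25% → €2.88
Dish soap €5.41: all other goods → 6.5% + 0.75% county = 7.25% → €0.39
Chicken breast (2 lb) €7.05: grocery items → 9.25% + 3% county = 12.25% → €0.86
Cookbook €28.06: books → 6% + 0% county = 6% → €1.68
2% milk (gallon) €3.11: grocery items → 9.25% + 3% county = 12.25% → €0.38
Dry cleaning (3 garments) €32.53: labor services → 0% + 0.5% county = 0.5% → €0.16
Orange juice (64 oz) €4.84: grocery items → 9.25% + 3% county = 12.25% → €0.59
Road atlas €10.47: books → 6% + 0% county = 6% → €0.63
Hardcover biography €33.03: books → 6% + 0% county = 6% → €1.98
Total tax = €0.87 + €0.08 + €1.00 + €2.88 + €0.39 + €0.86 + €1.68 + €0.38 + €0.16 + €0.59 + €0.63 + €1.98 = €11.50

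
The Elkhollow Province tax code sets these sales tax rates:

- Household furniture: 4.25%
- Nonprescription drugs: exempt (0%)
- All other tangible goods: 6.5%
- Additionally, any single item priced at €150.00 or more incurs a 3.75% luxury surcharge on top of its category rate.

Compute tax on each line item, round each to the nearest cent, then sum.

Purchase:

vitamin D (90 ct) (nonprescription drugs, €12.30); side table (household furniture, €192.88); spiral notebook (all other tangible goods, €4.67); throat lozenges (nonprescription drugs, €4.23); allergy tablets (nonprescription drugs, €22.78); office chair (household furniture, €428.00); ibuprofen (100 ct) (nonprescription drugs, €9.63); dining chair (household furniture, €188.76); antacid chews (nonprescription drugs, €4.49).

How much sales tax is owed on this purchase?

€65.07

Vitamin D (90 ct) €12.30: nonprescription drugs → 0% → €0.00
Side table €192.88: household furniture → 4.25% + 3.75% surcharge = 8% → €15.43
Spiral notebook €4.67: all other tangible goods → 6.5% → €0.30
Throat lozenges €4.23: nonprescription drugs → 0% → €0.00
Allergy tablets €22.78: nonprescription drugs → 0% → €0.00
Office chair €428.00: household furniture → 4.25% + 3.75% surcharge = 8% → €34.24
Ibuprofen (100 ct) €9.63: nonprescription drugs → 0% → €0.00
Dining chair €188.76: household furniture → 4.25% + 3.75% surcharge = 8% → €15.10
Antacid chews €4.49: nonprescription drugs → 0% → €0.00
Total tax = €15.43 + €0.30 + €34.24 + €15.10 = €65.07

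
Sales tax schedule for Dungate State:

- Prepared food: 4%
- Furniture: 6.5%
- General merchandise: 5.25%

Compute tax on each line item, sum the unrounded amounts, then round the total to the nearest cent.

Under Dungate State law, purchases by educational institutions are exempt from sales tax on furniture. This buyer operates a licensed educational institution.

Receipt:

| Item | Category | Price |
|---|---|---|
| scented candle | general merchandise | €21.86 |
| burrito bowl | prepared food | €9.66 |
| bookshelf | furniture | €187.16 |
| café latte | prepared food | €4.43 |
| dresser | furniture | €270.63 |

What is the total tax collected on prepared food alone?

€0.56

Burrito bowl €9.66: prepared food → 4% → €0.3864
Café latte €4.43: prepared food → 4% → €0.1772
Tax on prepared food: unrounded sum = €0.5636 → €0.56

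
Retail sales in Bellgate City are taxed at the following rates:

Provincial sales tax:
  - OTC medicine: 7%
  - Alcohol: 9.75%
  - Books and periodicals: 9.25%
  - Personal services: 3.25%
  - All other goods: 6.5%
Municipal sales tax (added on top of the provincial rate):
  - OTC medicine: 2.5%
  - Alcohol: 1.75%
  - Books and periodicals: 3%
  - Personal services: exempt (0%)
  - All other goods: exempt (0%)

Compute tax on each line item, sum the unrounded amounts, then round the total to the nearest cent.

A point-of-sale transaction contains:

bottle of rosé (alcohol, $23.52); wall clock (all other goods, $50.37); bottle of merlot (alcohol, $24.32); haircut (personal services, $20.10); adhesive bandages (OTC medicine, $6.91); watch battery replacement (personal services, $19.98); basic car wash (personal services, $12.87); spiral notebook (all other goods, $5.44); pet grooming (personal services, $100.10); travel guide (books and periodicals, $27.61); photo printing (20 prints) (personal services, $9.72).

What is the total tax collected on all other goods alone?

$3.63

Wall clock $50.37: all other goods → 6.5% + 0% municipal = 6.5% → $3.27405
Spiral notebook $5.44: all other goods → 6.5% + 0% municipal = 6.5% → $0.3536
Tax on all other goods: unrounded sum = $3.62765 → $3.63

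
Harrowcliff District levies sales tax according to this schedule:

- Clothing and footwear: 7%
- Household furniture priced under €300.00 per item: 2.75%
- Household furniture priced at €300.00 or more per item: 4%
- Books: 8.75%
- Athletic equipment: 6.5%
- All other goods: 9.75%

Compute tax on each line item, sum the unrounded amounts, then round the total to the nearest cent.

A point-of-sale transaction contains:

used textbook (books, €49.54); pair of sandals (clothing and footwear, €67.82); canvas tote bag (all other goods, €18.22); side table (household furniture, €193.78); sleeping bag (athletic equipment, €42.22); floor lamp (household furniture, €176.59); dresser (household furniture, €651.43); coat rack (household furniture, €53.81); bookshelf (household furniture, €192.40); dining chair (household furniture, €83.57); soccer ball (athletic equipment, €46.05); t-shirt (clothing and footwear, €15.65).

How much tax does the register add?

€63.00

Used textbook €49.54: books → 8.75% → €4.33475
Pair of sandals €67.82: clothing and footwear → 7% → €4.7474
Canvas tote bag €18.22: all other goods → 9.75% → €1.77645
Side table €193.78: household furniture, under €300.00 → 2.75% → €5.32895
Sleeping bag €42.22: athletic equipment → 6.5% → €2.7443
Floor lamp €176.59: household furniture, under €300.00 → 2.75% → €4.856225
Dresser €651.43: household furniture, €300.00 or more → 4% → €26.0572
Coat rack €53.81: household furniture, under €300.00 → 2.75% → €1.479775
Bookshelf €192.40: household furniture, under €300.00 → 2.75% → €5.291
Dining chair €83.57: household furniture, under €300.00 → 2.75% → €2.298175
Soccer ball €46.05: athletic equipment → 6.5% → €2.99325
T-shirt €15.65: clothing and footwear → 7% → €1.0955
Unrounded tax sum = €63.002975 → €63.00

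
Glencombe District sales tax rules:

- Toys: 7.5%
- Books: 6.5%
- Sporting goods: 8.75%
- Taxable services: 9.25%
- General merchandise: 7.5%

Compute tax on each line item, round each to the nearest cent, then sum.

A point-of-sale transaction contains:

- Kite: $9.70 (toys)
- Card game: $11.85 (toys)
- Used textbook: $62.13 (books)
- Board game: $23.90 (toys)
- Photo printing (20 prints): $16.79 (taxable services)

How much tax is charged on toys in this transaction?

Kite $9.70: toys → 7.5% → $0.73
Card game $11.85: toys → 7.5% → $0.89
Board game $23.90: toys → 7.5% → $1.79
Tax on toys = $0.73 + $0.89 + $1.79 = $3.41

$3.41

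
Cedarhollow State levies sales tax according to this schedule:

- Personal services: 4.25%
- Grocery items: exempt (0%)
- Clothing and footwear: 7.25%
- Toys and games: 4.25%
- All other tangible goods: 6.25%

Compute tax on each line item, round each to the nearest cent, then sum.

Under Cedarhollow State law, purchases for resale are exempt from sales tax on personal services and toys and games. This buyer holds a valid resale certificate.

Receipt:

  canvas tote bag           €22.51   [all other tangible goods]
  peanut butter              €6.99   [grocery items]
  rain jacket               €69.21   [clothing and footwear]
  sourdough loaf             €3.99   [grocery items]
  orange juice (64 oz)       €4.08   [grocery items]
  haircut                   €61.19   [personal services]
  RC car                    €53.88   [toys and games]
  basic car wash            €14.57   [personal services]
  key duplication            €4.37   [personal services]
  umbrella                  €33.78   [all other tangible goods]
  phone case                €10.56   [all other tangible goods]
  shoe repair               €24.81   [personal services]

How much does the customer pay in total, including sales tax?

Canvas tote bag €22.51: all other tangible goods → 6.25% → €1.41
Peanut butter €6.99: grocery items → 0% → €0.00
Rain jacket €69.21: clothing and footwear → 7.25% → €5.02
Sourdough loaf €3.99: grocery items → 0% → €0.00
Orange juice (64 oz) €4.08: grocery items → 0% → €0.00
Haircut €61.19: personal services, buyer-exempt → 0% → €0.00
RC car €53.88: toys and games, buyer-exempt → 0% → €0.00
Basic car wash €14.57: personal services, buyer-exempt → 0% → €0.00
Key duplication €4.37: personal services, buyer-exempt → 0% → €0.00
Umbrella €33.78: all other tangible goods → 6.25% → €2.11
Phone case €10.56: all other tangible goods → 6.25% → €0.66
Shoe repair €24.81: personal services, buyer-exempt → 0% → €0.00
Subtotal = €309.94; tax = €9.20; total due = €319.14

€319.14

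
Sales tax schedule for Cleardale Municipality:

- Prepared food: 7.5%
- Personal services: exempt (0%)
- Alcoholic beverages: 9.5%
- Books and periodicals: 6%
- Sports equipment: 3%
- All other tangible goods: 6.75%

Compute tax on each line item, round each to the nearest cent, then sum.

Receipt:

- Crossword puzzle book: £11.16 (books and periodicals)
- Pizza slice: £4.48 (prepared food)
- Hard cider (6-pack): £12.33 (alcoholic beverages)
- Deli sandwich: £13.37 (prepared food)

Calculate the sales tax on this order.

£3.18

Crossword puzzle book £11.16: books and periodicals → 6% → £0.67
Pizza slice £4.48: prepared food → 7.5% → £0.34
Hard cider (6-pack) £12.33: alcoholic beverages → 9.5% → £1.17
Deli sandwich £13.37: prepared food → 7.5% → £1.00
Total tax = £0.67 + £0.34 + £1.17 + £1.00 = £3.18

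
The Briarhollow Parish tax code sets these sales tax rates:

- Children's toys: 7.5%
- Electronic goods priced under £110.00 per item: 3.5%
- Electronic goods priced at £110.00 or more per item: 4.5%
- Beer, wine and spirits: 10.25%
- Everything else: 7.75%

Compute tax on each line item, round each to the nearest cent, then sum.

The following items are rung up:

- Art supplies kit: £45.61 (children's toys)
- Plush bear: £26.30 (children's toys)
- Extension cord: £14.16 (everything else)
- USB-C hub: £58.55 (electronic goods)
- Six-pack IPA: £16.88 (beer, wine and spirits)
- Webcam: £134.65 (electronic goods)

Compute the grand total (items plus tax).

Art supplies kit £45.61: children's toys → 7.5% → £3.42
Plush bear £26.30: children's toys → 7.5% → £1.97
Extension cord £14.16: everything else → 7.75% → £1.10
USB-C hub £58.55: electronic goods, under £110.00 → 3.5% → £2.05
Six-pack IPA £16.88: beer, wine and spirits → 10.25% → £1.73
Webcam £134.65: electronic goods, £110.00 or more → 4.5% → £6.06
Subtotal = £296.15; tax = £16.33; total due = £312.48

£312.48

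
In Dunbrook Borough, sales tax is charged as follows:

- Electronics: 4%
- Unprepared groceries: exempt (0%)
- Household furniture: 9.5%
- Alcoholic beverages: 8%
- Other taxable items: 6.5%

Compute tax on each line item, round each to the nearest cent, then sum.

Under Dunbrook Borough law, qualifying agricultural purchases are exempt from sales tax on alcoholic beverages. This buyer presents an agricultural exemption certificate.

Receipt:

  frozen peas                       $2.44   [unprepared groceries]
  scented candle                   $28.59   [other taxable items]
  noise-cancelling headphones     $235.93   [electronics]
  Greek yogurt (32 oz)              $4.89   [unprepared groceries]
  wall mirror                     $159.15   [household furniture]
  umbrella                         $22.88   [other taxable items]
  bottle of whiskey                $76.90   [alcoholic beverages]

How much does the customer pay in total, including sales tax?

Frozen peas $2.44: unprepared groceries → 0% → $0.00
Scented candle $28.59: other taxable items → 6.5% → $1.86
Noise-cancelling headphones $235.93: electronics → 4% → $9.44
Greek yogurt (32 oz) $4.89: unprepared groceries → 0% → $0.00
Wall mirror $159.15: household furniture → 9.5% → $15.12
Umbrella $22.88: other taxable items → 6.5% → $1.49
Bottle of whiskey $76.90: alcoholic beverages, buyer-exempt → 0% → $0.00
Subtotal = $530.78; tax = $27.91; total due = $558.69

$558.69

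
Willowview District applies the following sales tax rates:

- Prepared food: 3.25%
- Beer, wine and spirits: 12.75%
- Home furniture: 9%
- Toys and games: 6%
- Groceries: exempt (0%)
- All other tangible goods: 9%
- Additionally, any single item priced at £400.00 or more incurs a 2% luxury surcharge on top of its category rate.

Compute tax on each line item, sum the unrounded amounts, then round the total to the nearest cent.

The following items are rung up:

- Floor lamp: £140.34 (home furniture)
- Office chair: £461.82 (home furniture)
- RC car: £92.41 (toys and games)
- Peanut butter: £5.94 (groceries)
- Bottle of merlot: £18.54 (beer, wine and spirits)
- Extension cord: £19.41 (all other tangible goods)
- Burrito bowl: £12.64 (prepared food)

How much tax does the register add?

Floor lamp £140.34: home furniture → 9% → £12.6306
Office chair £461.82: home furniture → 9% + 2% surcharge = 11% → £50.8002
RC car £92.41: toys and games → 6% → £5.5446
Peanut butter £5.94: groceries → 0% → £0.00
Bottle of merlot £18.54: beer, wine and spirits → 12.75% → £2.36385
Extension cord £19.41: all other tangible goods → 9% → £1.7469
Burrito bowl £12.64: prepared food → 3.25% → £0.4108
Unrounded tax sum = £73.49695 → £73.50

£73.50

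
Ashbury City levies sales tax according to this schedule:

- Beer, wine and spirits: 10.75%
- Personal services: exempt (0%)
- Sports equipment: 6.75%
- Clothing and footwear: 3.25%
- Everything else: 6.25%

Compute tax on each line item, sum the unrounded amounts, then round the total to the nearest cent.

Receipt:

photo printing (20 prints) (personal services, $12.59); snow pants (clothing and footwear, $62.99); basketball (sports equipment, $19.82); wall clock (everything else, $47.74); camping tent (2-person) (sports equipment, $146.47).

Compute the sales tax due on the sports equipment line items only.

$11.22

Basketball $19.82: sports equipment → 6.75% → $1.33785
Camping tent (2-person) $146.47: sports equipment → 6.75% → $9.886725
Tax on sports equipment: unrounded sum = $11.224575 → $11.22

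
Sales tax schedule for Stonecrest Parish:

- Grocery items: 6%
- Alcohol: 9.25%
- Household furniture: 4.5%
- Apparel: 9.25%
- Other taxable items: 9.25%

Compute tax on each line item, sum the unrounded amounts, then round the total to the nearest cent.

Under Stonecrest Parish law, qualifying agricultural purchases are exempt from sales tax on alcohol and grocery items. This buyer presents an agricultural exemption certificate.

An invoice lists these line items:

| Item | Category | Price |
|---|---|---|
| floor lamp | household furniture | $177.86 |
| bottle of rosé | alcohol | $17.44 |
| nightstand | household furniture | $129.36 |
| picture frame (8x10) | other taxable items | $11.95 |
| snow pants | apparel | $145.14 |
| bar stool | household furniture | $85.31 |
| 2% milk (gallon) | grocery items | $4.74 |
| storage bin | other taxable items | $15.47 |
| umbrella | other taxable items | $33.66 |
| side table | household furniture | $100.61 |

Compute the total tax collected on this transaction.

Floor lamp $177.86: household furniture → 4.5% → $8.0037
Bottle of rosé $17.44: alcohol, buyer-exempt → 0% → $0.00
Nightstand $129.36: household furniture → 4.5% → $5.8212
Picture frame (8x10) $11.95: other taxable items → 9.25% → $1.105375
Snow pants $145.14: apparel → 9.25% → $13.42545
Bar stool $85.31: household furniture → 4.5% → $3.83895
2% milk (gallon) $4.74: grocery items, buyer-exempt → 0% → $0.00
Storage bin $15.47: other taxable items → 9.25% → $1.430975
Umbrella $33.66: other taxable items → 9.25% → $3.11355
Side table $100.61: household furniture → 4.5% → $4.52745
Unrounded tax sum = $41.26665 → $41.27

$41.27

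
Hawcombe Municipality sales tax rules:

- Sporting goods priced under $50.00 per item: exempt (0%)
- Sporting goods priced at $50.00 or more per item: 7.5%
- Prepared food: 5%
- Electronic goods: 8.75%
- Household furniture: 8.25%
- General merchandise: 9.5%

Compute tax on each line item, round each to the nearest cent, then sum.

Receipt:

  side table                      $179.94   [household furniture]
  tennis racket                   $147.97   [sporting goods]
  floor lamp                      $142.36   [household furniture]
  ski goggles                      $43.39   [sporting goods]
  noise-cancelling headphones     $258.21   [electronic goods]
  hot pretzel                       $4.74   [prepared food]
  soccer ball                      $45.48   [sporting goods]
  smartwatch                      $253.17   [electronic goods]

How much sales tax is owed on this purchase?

$82.67

Side table $179.94: household furniture → 8.25% → $14.85
Tennis racket $147.97: sporting goods, $50.00 or more → 7.5% → $11.10
Floor lamp $142.36: household furniture → 8.25% → $11.74
Ski goggles $43.39: sporting goods, under $50.00 → 0% → $0.00
Noise-cancelling headphones $258.21: electronic goods → 8.75% → $22.59
Hot pretzel $4.74: prepared food → 5% → $0.24
Soccer ball $45.48: sporting goods, under $50.00 → 0% → $0.00
Smartwatch $253.17: electronic goods → 8.75% → $22.15
Total tax = $14.85 + $11.10 + $11.74 + $22.59 + $0.24 + $22.15 = $82.67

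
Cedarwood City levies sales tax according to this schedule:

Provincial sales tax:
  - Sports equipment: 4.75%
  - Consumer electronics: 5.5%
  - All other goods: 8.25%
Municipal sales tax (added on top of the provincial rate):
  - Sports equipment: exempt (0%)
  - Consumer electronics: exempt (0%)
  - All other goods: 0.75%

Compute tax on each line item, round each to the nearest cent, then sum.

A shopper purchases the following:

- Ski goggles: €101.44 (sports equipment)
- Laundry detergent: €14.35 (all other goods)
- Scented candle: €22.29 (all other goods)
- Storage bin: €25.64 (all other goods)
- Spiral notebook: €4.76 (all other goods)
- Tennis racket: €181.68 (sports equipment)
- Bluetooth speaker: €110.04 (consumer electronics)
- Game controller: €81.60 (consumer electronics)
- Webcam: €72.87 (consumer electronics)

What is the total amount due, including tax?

€648.71

Ski goggles €101.44: sports equipment → 4.75% + 0% municipal = 4.75% → €4.82
Laundry detergent €14.35: all other goods → 8.25% + 0.75% municipal = 9% → €1.29
Scented candle €22.29: all other goods → 8.25% + 0.75% municipal = 9% → €2.01
Storage bin €25.64: all other goods → 8.25% + 0.75% municipal = 9% → €2.31
Spiral notebook €4.76: all other goods → 8.25% + 0.75% municipal = 9% → €0.43
Tennis racket €181.68: sports equipment → 4.75% + 0% municipal = 4.75% → €8.63
Bluetooth speaker €110.04: consumer electronics → 5.5% + 0% municipal = 5.5% → €6.05
Game controller €81.60: consumer electronics → 5.5% + 0% municipal = 5.5% → €4.49
Webcam €72.87: consumer electronics → 5.5% + 0% municipal = 5.5% → €4.01
Subtotal = €614.67; tax = €34.04; total due = €648.71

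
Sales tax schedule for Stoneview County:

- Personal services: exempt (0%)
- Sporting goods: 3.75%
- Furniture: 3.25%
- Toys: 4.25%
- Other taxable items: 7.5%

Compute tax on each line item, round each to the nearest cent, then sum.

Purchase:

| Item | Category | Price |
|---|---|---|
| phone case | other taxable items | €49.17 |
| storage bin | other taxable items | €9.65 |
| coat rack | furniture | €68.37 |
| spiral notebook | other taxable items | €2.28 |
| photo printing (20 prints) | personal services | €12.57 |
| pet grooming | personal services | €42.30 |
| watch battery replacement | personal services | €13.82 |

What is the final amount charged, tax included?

€204.96

Phone case €49.17: other taxable items → 7.5% → €3.69
Storage bin €9.65: other taxable items → 7.5% → €0.72
Coat rack €68.37: furniture → 3.25% → €2.22
Spiral notebook €2.28: other taxable items → 7.5% → €0.17
Photo printing (20 prints) €12.57: personal services → 0% → €0.00
Pet grooming €42.30: personal services → 0% → €0.00
Watch battery replacement €13.82: personal services → 0% → €0.00
Subtotal = €198.16; tax = €6.80; total due = €204.96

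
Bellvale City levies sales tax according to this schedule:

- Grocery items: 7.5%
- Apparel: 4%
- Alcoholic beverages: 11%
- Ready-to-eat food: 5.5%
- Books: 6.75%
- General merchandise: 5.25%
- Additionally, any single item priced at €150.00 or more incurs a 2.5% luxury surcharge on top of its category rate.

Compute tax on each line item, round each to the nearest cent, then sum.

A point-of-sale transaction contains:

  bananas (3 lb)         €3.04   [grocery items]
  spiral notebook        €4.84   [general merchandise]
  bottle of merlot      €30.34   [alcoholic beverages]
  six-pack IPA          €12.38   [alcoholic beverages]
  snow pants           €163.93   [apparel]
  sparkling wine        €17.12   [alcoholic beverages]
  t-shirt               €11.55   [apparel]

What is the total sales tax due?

€18.18

Bananas (3 lb) €3.04: grocery items → 7.5% → €0.23
Spiral notebook €4.84: general merchandise → 5.25% → €0.25
Bottle of merlot €30.34: alcoholic beverages → 11% → €3.34
Six-pack IPA €12.38: alcoholic beverages → 11% → €1.36
Snow pants €163.93: apparel → 4% + 2.5% surcharge = 6.5% → €10.66
Sparkling wine €17.12: alcoholic beverages → 11% → €1.88
T-shirt €11.55: apparel → 4% → €0.46
Total tax = €0.23 + €0.25 + €3.34 + €1.36 + €10.66 + €1.88 + €0.46 = €18.18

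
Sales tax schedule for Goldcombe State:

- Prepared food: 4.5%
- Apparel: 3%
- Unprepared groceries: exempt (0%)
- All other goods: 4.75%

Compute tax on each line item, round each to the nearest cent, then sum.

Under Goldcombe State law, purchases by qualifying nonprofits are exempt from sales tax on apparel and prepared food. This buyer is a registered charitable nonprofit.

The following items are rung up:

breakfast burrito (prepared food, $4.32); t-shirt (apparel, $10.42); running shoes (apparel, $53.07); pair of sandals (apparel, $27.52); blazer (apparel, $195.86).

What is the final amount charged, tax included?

$291.19

Breakfast burrito $4.32: prepared food, buyer-exempt → 0% → $0.00
T-shirt $10.42: apparel, buyer-exempt → 0% → $0.00
Running shoes $53.07: apparel, buyer-exempt → 0% → $0.00
Pair of sandals $27.52: apparel, buyer-exempt → 0% → $0.00
Blazer $195.86: apparel, buyer-exempt → 0% → $0.00
Subtotal = $291.19; tax = $0.00; total due = $291.19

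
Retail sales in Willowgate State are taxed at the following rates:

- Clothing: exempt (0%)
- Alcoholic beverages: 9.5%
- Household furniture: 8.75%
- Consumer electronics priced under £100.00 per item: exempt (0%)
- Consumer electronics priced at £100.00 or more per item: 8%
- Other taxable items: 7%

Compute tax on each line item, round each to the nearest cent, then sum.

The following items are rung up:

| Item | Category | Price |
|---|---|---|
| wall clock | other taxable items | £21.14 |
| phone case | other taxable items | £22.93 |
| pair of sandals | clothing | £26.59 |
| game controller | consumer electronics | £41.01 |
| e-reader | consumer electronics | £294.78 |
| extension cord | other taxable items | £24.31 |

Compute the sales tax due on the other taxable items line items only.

Wall clock £21.14: other taxable items → 7% → £1.48
Phone case £22.93: other taxable items → 7% → £1.61
Extension cord £24.31: other taxable items → 7% → £1.70
Tax on other taxable items = £1.48 + £1.61 + £1.70 = £4.79

£4.79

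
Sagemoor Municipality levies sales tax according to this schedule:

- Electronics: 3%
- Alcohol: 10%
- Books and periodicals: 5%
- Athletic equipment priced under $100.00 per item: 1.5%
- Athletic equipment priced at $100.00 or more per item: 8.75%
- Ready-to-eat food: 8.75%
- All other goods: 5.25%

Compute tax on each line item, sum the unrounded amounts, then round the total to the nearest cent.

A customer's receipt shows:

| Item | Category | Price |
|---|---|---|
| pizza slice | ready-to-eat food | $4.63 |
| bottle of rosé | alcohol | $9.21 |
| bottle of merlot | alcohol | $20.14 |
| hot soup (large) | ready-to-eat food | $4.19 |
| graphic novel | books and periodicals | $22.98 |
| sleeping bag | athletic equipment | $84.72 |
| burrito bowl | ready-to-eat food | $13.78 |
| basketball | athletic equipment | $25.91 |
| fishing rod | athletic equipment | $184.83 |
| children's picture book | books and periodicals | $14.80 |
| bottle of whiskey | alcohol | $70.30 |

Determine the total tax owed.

Pizza slice $4.63: ready-to-eat food → 8.75% → $0.405125
Bottle of rosé $9.21: alcohol → 10% → $0.921
Bottle of merlot $20.14: alcohol → 10% → $2.014
Hot soup (large) $4.19: ready-to-eat food → 8.75% → $0.366625
Graphic novel $22.98: books and periodicals → 5% → $1.149
Sleeping bag $84.72: athletic equipment, under $100.00 → 1.5% → $1.2708
Burrito bowl $13.78: ready-to-eat food → 8.75% → $1.20575
Basketball $25.91: athletic equipment, under $100.00 → 1.5% → $0.38865
Fishing rod $184.83: athletic equipment, $100.00 or more → 8.75% → $16.172625
Children's picture book $14.80: books and periodicals → 5% → $0.74
Bottle of whiskey $70.30: alcohol → 10% → $7.03
Unrounded tax sum = $31.663575 → $31.66

$31.66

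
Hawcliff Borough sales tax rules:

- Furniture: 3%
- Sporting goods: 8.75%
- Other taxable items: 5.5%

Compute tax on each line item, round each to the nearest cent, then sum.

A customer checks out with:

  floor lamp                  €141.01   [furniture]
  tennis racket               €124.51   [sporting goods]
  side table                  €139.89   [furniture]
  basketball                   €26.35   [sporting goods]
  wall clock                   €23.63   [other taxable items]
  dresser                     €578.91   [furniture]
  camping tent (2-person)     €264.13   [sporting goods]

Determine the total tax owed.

€63.41

Floor lamp €141.01: furniture → 3% → €4.23
Tennis racket €124.51: sporting goods → 8.75% → €10.89
Side table €139.89: furniture → 3% → €4.20
Basketball €26.35: sporting goods → 8.75% → €2.31
Wall clock €23.63: other taxable items → 5.5% → €1.30
Dresser €578.91: furniture → 3% → €17.37
Camping tent (2-person) €264.13: sporting goods → 8.75% → €23.11
Total tax = €4.23 + €10.89 + €4.20 + €2.31 + €1.30 + €17.37 + €23.11 = €63.41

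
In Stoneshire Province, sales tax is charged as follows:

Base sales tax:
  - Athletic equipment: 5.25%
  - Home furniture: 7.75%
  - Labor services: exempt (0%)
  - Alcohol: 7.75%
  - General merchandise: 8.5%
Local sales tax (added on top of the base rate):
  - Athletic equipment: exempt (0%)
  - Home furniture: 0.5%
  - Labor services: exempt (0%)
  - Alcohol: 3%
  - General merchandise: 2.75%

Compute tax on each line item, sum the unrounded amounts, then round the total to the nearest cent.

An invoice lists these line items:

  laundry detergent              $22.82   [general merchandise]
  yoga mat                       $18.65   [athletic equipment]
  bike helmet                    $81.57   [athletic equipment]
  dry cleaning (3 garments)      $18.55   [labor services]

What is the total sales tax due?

Laundry detergent $22.82: general merchandise → 8.5% + 2.75% local = 11.25% → $2.56725
Yoga mat $18.65: athletic equipment → 5.25% + 0% local = 5.25% → $0.979125
Bike helmet $81.57: athletic equipment → 5.25% + 0% local = 5.25% → $4.282425
Dry cleaning (3 garments) $18.55: labor services → 0% + 0% local = 0% → $0.00
Unrounded tax sum = $7.8288 → $7.83

$7.83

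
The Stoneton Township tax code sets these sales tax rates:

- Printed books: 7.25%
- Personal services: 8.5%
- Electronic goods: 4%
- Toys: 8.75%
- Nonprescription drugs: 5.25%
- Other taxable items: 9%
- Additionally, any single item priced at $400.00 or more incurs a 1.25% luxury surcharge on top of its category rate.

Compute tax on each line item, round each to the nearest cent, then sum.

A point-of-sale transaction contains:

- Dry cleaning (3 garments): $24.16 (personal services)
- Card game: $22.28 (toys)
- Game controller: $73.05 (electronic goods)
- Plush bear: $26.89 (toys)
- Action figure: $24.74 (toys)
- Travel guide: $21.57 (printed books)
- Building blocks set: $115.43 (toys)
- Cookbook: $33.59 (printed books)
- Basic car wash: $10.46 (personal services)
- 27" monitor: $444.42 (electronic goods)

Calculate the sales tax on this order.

$49.75

Dry cleaning (3 garments) $24.16: personal services → 8.5% → $2.05
Card game $22.28: toys → 8.75% → $1.95
Game controller $73.05: electronic goods → 4% → $2.92
Plush bear $26.89: toys → 8.75% → $2.35
Action figure $24.74: toys → 8.75% → $2.16
Travel guide $21.57: printed books → 7.25% → $1.56
Building blocks set $115.43: toys → 8.75% → $10.10
Cookbook $33.59: printed books → 7.25% → $2.44
Basic car wash $10.46: personal services → 8.5% → $0.89
27" monitor $444.42: electronic goods → 4% + 1.25% surcharge = 5.25% → $23.33
Total tax = $2.05 + $1.95 + $2.92 + $2.35 + $2.16 + $1.56 + $10.10 + $2.44 + $0.89 + $23.33 = $49.75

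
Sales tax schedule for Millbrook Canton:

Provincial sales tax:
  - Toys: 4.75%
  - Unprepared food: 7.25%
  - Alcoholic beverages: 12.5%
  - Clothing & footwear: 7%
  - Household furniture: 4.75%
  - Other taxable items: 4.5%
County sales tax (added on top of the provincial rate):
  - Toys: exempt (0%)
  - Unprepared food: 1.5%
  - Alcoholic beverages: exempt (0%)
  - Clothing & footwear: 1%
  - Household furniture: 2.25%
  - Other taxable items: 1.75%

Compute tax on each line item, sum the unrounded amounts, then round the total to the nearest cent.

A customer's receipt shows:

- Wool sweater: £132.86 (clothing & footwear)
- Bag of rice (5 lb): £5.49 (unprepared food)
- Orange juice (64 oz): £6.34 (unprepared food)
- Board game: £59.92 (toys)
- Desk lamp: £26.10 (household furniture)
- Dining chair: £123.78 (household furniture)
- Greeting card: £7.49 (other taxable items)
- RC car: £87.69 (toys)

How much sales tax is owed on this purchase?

Wool sweater £132.86: clothing & footwear → 7% + 1% county = 8% → £10.6288
Bag of rice (5 lb) £5.49: unprepared food → 7.25% + 1.5% county = 8.75% → £0.480375
Orange juice (64 oz) £6.34: unprepared food → 7.25% + 1.5% county = 8.75% → £0.55475
Board game £59.92: toys → 4.75% + 0% county = 4.75% → £2.8462
Desk lamp £26.10: household furniture → 4.75% + 2.25% county = 7% → £1.827
Dining chair £123.78: household furniture → 4.75% + 2.25% county = 7% → £8.6646
Greeting card £7.49: other taxable items → 4.5% + 1.75% county = 6.25% → £0.468125
RC car £87.69: toys → 4.75% + 0% county = 4.75% → £4.165275
Unrounded tax sum = £29.635125 → £29.64

£29.64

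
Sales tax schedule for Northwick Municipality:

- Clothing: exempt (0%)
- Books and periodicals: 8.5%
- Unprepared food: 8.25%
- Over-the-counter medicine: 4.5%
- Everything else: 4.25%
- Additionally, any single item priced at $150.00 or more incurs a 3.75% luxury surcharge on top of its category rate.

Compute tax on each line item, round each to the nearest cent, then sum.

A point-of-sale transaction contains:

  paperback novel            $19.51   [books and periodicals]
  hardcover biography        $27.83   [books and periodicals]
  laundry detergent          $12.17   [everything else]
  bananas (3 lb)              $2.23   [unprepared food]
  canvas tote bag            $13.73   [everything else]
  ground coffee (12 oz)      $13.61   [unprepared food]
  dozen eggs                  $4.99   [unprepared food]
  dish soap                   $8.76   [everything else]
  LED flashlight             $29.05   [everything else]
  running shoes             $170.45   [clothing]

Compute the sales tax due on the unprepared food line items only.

Bananas (3 lb) $2.23: unprepared food → 8.25% → $0.18
Ground coffee (12 oz) $13.61: unprepared food → 8.25% → $1.12
Dozen eggs $4.99: unprepared food → 8.25% → $0.41
Tax on unprepared food = $0.18 + $1.12 + $0.41 = $1.71

$1.71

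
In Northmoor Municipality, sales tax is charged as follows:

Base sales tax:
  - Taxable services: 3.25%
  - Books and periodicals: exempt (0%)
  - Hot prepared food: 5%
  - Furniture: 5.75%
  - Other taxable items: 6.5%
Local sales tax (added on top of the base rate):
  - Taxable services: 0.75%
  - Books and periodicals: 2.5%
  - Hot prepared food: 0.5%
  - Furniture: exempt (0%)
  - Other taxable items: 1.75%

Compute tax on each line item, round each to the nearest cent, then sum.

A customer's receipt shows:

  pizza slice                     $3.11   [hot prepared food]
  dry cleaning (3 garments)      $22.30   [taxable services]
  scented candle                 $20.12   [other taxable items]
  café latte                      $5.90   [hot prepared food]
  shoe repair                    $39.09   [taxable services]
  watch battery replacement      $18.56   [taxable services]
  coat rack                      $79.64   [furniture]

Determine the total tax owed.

Pizza slice $3.11: hot prepared food → 5% + 0.5% local = 5.5% → $0.17
Dry cleaning (3 garments) $22.30: taxable services → 3.25% + 0.75% local = 4% → $0.89
Scented candle $20.12: other taxable items → 6.5% + 1.75% local = 8.25% → $1.66
Café latte $5.90: hot prepared food → 5% + 0.5% local = 5.5% → $0.32
Shoe repair $39.09: taxable services → 3.25% + 0.75% local = 4% → $1.56
Watch battery replacement $18.56: taxable services → 3.25% + 0.75% local = 4% → $0.74
Coat rack $79.64: furniture → 5.75% + 0% local = 5.75% → $4.58
Total tax = $0.17 + $0.89 + $1.66 + $0.32 + $1.56 + $0.74 + $4.58 = $9.92

$9.92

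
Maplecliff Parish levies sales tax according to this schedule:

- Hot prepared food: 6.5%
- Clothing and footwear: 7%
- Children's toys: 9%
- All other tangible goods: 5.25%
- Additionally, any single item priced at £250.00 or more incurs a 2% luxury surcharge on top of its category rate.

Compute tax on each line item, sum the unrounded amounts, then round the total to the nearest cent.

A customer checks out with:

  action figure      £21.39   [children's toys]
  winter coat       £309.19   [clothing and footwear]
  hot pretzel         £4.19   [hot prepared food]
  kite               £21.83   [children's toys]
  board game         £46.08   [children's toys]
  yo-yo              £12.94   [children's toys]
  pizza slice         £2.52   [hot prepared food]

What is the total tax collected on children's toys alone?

£9.20

Action figure £21.39: children's toys → 9% → £1.9251
Kite £21.83: children's toys → 9% → £1.9647
Board game £46.08: children's toys → 9% → £4.1472
Yo-yo £12.94: children's toys → 9% → £1.1646
Tax on children's toys: unrounded sum = £9.2016 → £9.20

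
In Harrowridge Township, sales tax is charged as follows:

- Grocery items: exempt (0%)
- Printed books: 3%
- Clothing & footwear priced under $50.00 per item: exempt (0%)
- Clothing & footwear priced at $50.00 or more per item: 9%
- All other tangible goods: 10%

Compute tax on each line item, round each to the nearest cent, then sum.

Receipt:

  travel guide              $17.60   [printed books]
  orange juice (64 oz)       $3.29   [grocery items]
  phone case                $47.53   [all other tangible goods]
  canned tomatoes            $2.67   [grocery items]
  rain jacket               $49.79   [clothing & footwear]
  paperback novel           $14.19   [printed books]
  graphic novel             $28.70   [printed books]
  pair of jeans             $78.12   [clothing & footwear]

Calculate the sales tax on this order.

$13.60

Travel guide $17.60: printed books → 3% → $0.53
Orange juice (64 oz) $3.29: grocery items → 0% → $0.00
Phone case $47.53: all other tangible goods → 10% → $4.75
Canned tomatoes $2.67: grocery items → 0% → $0.00
Rain jacket $49.79: clothing & footwear, under $50.00 → 0% → $0.00
Paperback novel $14.19: printed books → 3% → $0.43
Graphic novel $28.70: printed books → 3% → $0.86
Pair of jeans $78.12: clothing & footwear, $50.00 or more → 9% → $7.03
Total tax = $0.53 + $4.75 + $0.43 + $0.86 + $7.03 = $13.60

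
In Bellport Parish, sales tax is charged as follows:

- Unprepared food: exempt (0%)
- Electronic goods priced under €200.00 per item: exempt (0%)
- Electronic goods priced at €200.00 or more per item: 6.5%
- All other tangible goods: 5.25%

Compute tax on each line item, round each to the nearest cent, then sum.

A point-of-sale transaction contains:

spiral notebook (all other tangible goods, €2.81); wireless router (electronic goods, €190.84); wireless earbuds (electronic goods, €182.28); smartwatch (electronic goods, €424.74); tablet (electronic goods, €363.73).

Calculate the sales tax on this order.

Spiral notebook €2.81: all other tangible goods → 5.25% → €0.15
Wireless router €190.84: electronic goods, under €200.00 → 0% → €0.00
Wireless earbuds €182.28: electronic goods, under €200.00 → 0% → €0.00
Smartwatch €424.74: electronic goods, €200.00 or more → 6.5% → €27.61
Tablet €363.73: electronic goods, €200.00 or more → 6.5% → €23.64
Total tax = €0.15 + €27.61 + €23.64 = €51.40

€51.40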